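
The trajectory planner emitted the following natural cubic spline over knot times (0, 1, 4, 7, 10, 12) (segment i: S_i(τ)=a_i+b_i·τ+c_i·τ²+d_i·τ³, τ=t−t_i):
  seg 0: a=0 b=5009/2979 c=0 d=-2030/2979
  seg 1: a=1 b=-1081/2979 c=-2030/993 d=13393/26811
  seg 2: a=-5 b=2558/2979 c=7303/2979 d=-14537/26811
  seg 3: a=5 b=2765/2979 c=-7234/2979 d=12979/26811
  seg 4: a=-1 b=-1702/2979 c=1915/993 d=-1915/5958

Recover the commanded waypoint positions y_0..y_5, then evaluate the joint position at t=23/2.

y_0 = S_0(0) = a_0 = 0
y_1 = S_1(0) = a_1 = 1
y_2 = S_2(0) = a_2 = -5
y_3 = S_3(0) = a_3 = 5
y_4 = S_4(0) = a_4 = -1
y_5 = S_4(2) = 3
t_q=23/2 is in segment 4 (τ=3/2); S_4(τ)=22201/15888

y_0=0 y_1=1 y_2=-5 y_3=5 y_4=-1 y_5=3
S(23/2) = 22201/15888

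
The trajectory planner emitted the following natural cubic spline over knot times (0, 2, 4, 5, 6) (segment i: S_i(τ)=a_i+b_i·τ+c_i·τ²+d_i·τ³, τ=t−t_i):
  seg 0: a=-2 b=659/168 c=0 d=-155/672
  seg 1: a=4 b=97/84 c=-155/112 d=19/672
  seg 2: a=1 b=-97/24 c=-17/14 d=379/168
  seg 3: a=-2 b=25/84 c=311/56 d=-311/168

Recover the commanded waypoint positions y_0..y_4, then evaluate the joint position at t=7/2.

y_0=-2 y_1=4 y_2=1 y_3=-2 y_4=2
S(7/2) = 4863/1792

y_0 = S_0(0) = a_0 = -2
y_1 = S_1(0) = a_1 = 4
y_2 = S_2(0) = a_2 = 1
y_3 = S_3(0) = a_3 = -2
y_4 = S_3(1) = 2
t_q=7/2 is in segment 1 (τ=3/2); S_1(τ)=4863/1792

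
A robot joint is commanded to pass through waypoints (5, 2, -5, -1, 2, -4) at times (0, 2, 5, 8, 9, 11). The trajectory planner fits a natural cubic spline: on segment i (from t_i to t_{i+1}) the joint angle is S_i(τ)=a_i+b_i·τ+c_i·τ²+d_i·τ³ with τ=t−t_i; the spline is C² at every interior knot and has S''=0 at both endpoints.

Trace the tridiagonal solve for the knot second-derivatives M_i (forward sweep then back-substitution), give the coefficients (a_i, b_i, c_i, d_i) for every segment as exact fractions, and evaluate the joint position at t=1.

Δ: Δ0=-3/2, Δ1=-7/3, Δ2=4/3, Δ3=3, Δ4=-3
row 1: diag=10, rhs=-5; c'=3/10, d'=-1/2
row 2: denom=12−3·3/10=111/10; d'=(22−3·-1/2)/(111/10)=235/111
row 3: denom=8−3·10/37=266/37; d'=(10−3·235/111)/(266/37)=135/266
row 4: denom=6−1·37/266=1559/266; d'=(-36−1·135/266)/(1559/266)=-9711/1559
back: M4=-9711/1559
back: M3=135/266−37/266·-9711/1559=2142/1559
back: M2=235/111−10/37·2142/1559=8165/4677
back: M1=-1/2−3/10·8165/4677=-1596/1559
M: M0=0, M1=-1596/1559, M2=8165/4677, M3=2142/1559, M4=-9711/1559, M5=0
seg 0: a=5, c=M0/2=0, d=(M1−M0)/(6·2)=-133/1559, b=Δ0−h0·(2M0+M1)/6=-3613/3118
seg 1: a=2, c=M1/2=-798/1559, d=(M2−M1)/(6·3)=12953/84186, b=Δ1−h1·(2M1+M2)/6=-6805/3118
seg 2: a=-5, c=M2/2=8165/9354, d=(M3−M2)/(6·3)=-1739/84186, b=Δ2−h2·(2M2+M3)/6=-1714/1559
seg 3: a=-1, c=M3/2=1071/1559, d=(M4−M3)/(6·1)=-3951/3118, b=Δ3−h3·(2M3+M4)/6=11163/3118
seg 4: a=2, c=M4/2=-9711/3118, d=(M5−M4)/(6·2)=3237/6236, b=Δ4−h4·(2M4+M5)/6=1797/1559
t_q=1 → seg 0, τ=1; S=5+-3613/3118·τ+0·τ²+-133/1559·τ³=11711/3118

  seg 0: a=5 b=-3613/3118 c=0 d=-133/1559
  seg 1: a=2 b=-6805/3118 c=-798/1559 d=12953/84186
  seg 2: a=-5 b=-1714/1559 c=8165/9354 d=-1739/84186
  seg 3: a=-1 b=11163/3118 c=1071/1559 d=-3951/3118
  seg 4: a=2 b=1797/1559 c=-9711/3118 d=3237/6236
S(1) = 11711/3118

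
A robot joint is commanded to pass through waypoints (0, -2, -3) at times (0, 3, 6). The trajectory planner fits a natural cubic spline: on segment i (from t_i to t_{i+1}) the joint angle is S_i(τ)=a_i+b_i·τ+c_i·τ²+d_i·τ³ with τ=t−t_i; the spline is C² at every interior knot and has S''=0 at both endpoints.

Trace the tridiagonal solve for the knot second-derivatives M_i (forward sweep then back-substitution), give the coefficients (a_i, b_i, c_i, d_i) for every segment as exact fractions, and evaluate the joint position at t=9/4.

  seg 0: a=0 b=-3/4 c=0 d=1/108
  seg 1: a=-2 b=-1/2 c=1/12 d=-1/108
S(9/4) = -405/256

Δ: Δ0=-2/3, Δ1=-1/3
row 1: diag=12, rhs=2; c'=1/4, d'=1/6
back: M1=1/6
M: M0=0, M1=1/6, M2=0
seg 0: a=0, c=M0/2=0, d=(M1−M0)/(6·3)=1/108, b=Δ0−h0·(2M0+M1)/6=-3/4
seg 1: a=-2, c=M1/2=1/12, d=(M2−M1)/(6·3)=-1/108, b=Δ1−h1·(2M1+M2)/6=-1/2
t_q=9/4 → seg 0, τ=9/4; S=0+-3/4·τ+0·τ²+1/108·τ³=-405/256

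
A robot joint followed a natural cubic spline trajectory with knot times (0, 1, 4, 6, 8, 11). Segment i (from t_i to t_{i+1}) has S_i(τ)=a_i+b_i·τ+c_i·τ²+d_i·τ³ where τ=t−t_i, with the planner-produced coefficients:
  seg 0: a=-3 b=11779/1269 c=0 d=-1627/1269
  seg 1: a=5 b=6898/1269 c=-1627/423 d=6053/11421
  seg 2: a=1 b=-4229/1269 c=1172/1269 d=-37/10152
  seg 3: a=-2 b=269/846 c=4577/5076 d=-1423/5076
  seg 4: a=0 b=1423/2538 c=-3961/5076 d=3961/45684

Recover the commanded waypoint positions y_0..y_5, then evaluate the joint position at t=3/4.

y_0 = S_0(0) = a_0 = -3
y_1 = S_1(0) = a_1 = 5
y_2 = S_2(0) = a_2 = 1
y_3 = S_3(0) = a_3 = -2
y_4 = S_4(0) = a_4 = 0
y_5 = S_4(3) = -3
t_q=3/4 is in segment 0 (τ=3/4); S_0(τ)=92605/27072

y_0=-3 y_1=5 y_2=1 y_3=-2 y_4=0 y_5=-3
S(3/4) = 92605/27072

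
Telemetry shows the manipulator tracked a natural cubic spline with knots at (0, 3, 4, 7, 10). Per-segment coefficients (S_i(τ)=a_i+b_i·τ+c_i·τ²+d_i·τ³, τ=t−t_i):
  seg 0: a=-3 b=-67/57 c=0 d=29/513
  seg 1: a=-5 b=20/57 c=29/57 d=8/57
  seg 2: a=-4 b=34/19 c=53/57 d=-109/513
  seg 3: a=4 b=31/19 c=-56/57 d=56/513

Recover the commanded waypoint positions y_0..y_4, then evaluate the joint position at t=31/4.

y_0 = S_0(0) = a_0 = -3
y_1 = S_1(0) = a_1 = -5
y_2 = S_2(0) = a_2 = -4
y_3 = S_3(0) = a_3 = 4
y_4 = S_3(3) = 3
t_q=31/4 is in segment 3 (τ=3/4); S_3(τ)=717/152

y_0=-3 y_1=-5 y_2=-4 y_3=4 y_4=3
S(31/4) = 717/152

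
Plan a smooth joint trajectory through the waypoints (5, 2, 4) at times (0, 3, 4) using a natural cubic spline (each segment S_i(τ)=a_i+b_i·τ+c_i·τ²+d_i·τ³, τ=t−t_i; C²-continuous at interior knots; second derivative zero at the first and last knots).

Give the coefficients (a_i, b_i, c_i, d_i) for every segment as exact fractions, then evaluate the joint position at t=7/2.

Δ: Δ0=-1, Δ1=2
row 1: diag=8, rhs=18; c'=1/8, d'=9/4
back: M1=9/4
M: M0=0, M1=9/4, M2=0
seg 0: a=5, c=M0/2=0, d=(M1−M0)/(6·3)=1/8, b=Δ0−h0·(2M0+M1)/6=-17/8
seg 1: a=2, c=M1/2=9/8, d=(M2−M1)/(6·1)=-3/8, b=Δ1−h1·(2M1+M2)/6=5/4
t_q=7/2 → seg 1, τ=1/2; S=2+5/4·τ+9/8·τ²+-3/8·τ³=183/64

  seg 0: a=5 b=-17/8 c=0 d=1/8
  seg 1: a=2 b=5/4 c=9/8 d=-3/8
S(7/2) = 183/64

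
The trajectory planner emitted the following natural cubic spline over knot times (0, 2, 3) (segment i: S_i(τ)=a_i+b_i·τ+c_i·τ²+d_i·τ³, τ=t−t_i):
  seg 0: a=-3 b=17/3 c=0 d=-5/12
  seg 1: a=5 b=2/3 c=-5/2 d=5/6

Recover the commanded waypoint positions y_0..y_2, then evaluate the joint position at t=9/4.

y_0=-3 y_1=5 y_2=4
S(9/4) = 643/128

y_0 = S_0(0) = a_0 = -3
y_1 = S_1(0) = a_1 = 5
y_2 = S_1(1) = 4
t_q=9/4 is in segment 1 (τ=1/4); S_1(τ)=643/128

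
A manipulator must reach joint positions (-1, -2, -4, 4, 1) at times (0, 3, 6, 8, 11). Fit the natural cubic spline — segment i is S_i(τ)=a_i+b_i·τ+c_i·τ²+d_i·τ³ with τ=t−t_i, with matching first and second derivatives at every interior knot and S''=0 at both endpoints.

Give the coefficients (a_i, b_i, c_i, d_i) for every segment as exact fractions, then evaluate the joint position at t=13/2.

Δ: Δ0=-1/3, Δ1=-2/3, Δ2=4, Δ3=-1
row 1: diag=12, rhs=-2; c'=1/4, d'=-1/6
row 2: denom=10−3·1/4=37/4; d'=(28−3·-1/6)/(37/4)=114/37
row 3: denom=10−2·8/37=354/37; d'=(-30−2·114/37)/(354/37)=-223/59
back: M3=-223/59
back: M2=114/37−8/37·-223/59=230/59
back: M1=-1/6−1/4·230/59=-202/177
M: M0=0, M1=-202/177, M2=230/59, M3=-223/59, M4=0
seg 0: a=-1, c=M0/2=0, d=(M1−M0)/(6·3)=-101/1593, b=Δ0−h0·(2M0+M1)/6=14/59
seg 1: a=-2, c=M1/2=-101/177, d=(M2−M1)/(6·3)=446/1593, b=Δ1−h1·(2M1+M2)/6=-87/59
seg 2: a=-4, c=M2/2=115/59, d=(M3−M2)/(6·2)=-151/236, b=Δ2−h2·(2M2+M3)/6=157/59
seg 3: a=4, c=M3/2=-223/118, d=(M4−M3)/(6·3)=223/1062, b=Δ3−h3·(2M3+M4)/6=164/59
t_q=13/2 → seg 2, τ=1/2; S=-4+157/59·τ+115/59·τ²+-151/236·τ³=-4271/1888

  seg 0: a=-1 b=14/59 c=0 d=-101/1593
  seg 1: a=-2 b=-87/59 c=-101/177 d=446/1593
  seg 2: a=-4 b=157/59 c=115/59 d=-151/236
  seg 3: a=4 b=164/59 c=-223/118 d=223/1062
S(13/2) = -4271/1888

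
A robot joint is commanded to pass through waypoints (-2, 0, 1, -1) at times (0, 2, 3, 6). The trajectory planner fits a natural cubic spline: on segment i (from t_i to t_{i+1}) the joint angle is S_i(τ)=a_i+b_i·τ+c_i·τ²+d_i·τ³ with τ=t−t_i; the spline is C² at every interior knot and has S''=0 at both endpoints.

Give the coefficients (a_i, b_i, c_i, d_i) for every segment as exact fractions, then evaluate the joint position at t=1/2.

  seg 0: a=-2 b=131/141 c=0 d=5/282
  seg 1: a=0 b=161/141 c=5/47 d=-35/141
  seg 2: a=1 b=86/141 c=-30/47 d=10/141
S(1/2) = -1153/752

Δ: Δ0=1, Δ1=1, Δ2=-2/3
row 1: diag=6, rhs=0; c'=1/6, d'=0
row 2: denom=8−1·1/6=47/6; d'=(-10−1·0)/(47/6)=-60/47
back: M2=-60/47
back: M1=0−1/6·-60/47=10/47
M: M0=0, M1=10/47, M2=-60/47, M3=0
seg 0: a=-2, c=M0/2=0, d=(M1−M0)/(6·2)=5/282, b=Δ0−h0·(2M0+M1)/6=131/141
seg 1: a=0, c=M1/2=5/47, d=(M2−M1)/(6·1)=-35/141, b=Δ1−h1·(2M1+M2)/6=161/141
seg 2: a=1, c=M2/2=-30/47, d=(M3−M2)/(6·3)=10/141, b=Δ2−h2·(2M2+M3)/6=86/141
t_q=1/2 → seg 0, τ=1/2; S=-2+131/141·τ+0·τ²+5/282·τ³=-1153/752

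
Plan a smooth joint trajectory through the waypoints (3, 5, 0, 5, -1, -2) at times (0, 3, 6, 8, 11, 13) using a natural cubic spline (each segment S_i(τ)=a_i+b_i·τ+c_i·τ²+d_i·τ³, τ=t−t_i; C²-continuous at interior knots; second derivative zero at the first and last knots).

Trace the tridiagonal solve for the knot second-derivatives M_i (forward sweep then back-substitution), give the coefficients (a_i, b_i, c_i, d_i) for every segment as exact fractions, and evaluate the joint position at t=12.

  seg 0: a=3 b=3735/2138 c=0 d=-6929/57726
  seg 1: a=5 b=-1597/1069 c=-6929/6414 d=19679/57726
  seg 2: a=0 b=2627/2138 c=2125/1069 d=-2891/4276
  seg 3: a=5 b=2281/2138 c=-4423/2138 d=3356/9621
  seg 4: a=-1 b=-4121/2138 c=2289/2138 d=-763/4276
S(12) = -8703/4276

Δ: Δ0=2/3, Δ1=-5/3, Δ2=5/2, Δ3=-2, Δ4=-1/2
row 1: diag=12, rhs=-14; c'=1/4, d'=-7/6
row 2: denom=10−3·1/4=37/4; d'=(25−3·-7/6)/(37/4)=114/37
row 3: denom=10−2·8/37=354/37; d'=(-27−2·114/37)/(354/37)=-409/118
row 4: denom=10−3·37/118=1069/118; d'=(9−3·-409/118)/(1069/118)=2289/1069
back: M4=2289/1069
back: M3=-409/118−37/118·2289/1069=-4423/1069
back: M2=114/37−8/37·-4423/1069=4250/1069
back: M1=-7/6−1/4·4250/1069=-6929/3207
M: M0=0, M1=-6929/3207, M2=4250/1069, M3=-4423/1069, M4=2289/1069, M5=0
seg 0: a=3, c=M0/2=0, d=(M1−M0)/(6·3)=-6929/57726, b=Δ0−h0·(2M0+M1)/6=3735/2138
seg 1: a=5, c=M1/2=-6929/6414, d=(M2−M1)/(6·3)=19679/57726, b=Δ1−h1·(2M1+M2)/6=-1597/1069
seg 2: a=0, c=M2/2=2125/1069, d=(M3−M2)/(6·2)=-2891/4276, b=Δ2−h2·(2M2+M3)/6=2627/2138
seg 3: a=5, c=M3/2=-4423/2138, d=(M4−M3)/(6·3)=3356/9621, b=Δ3−h3·(2M3+M4)/6=2281/2138
seg 4: a=-1, c=M4/2=2289/2138, d=(M5−M4)/(6·2)=-763/4276, b=Δ4−h4·(2M4+M5)/6=-4121/2138
t_q=12 → seg 4, τ=1; S=-1+-4121/2138·τ+2289/2138·τ²+-763/4276·τ³=-8703/4276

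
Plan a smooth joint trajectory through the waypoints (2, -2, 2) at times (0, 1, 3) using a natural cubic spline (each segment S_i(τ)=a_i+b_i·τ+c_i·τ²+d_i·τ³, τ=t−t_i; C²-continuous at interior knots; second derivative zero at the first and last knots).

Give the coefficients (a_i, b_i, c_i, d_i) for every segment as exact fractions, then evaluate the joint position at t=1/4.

Δ: Δ0=-4, Δ1=2
row 1: diag=6, rhs=36; c'=1/3, d'=6
back: M1=6
M: M0=0, M1=6, M2=0
seg 0: a=2, c=M0/2=0, d=(M1−M0)/(6·1)=1, b=Δ0−h0·(2M0+M1)/6=-5
seg 1: a=-2, c=M1/2=3, d=(M2−M1)/(6·2)=-1/2, b=Δ1−h1·(2M1+M2)/6=-2
t_q=1/4 → seg 0, τ=1/4; S=2+-5·τ+0·τ²+1·τ³=49/64

  seg 0: a=2 b=-5 c=0 d=1
  seg 1: a=-2 b=-2 c=3 d=-1/2
S(1/4) = 49/64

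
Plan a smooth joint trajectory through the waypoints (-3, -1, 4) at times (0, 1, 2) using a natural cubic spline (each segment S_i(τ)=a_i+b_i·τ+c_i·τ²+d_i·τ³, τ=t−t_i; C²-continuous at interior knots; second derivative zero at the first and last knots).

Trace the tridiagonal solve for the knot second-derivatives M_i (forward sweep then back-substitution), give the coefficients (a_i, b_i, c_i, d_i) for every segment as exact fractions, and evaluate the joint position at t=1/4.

  seg 0: a=-3 b=5/4 c=0 d=3/4
  seg 1: a=-1 b=7/2 c=9/4 d=-3/4
S(1/4) = -685/256

Δ: Δ0=2, Δ1=5
row 1: diag=4, rhs=18; c'=1/4, d'=9/2
back: M1=9/2
M: M0=0, M1=9/2, M2=0
seg 0: a=-3, c=M0/2=0, d=(M1−M0)/(6·1)=3/4, b=Δ0−h0·(2M0+M1)/6=5/4
seg 1: a=-1, c=M1/2=9/4, d=(M2−M1)/(6·1)=-3/4, b=Δ1−h1·(2M1+M2)/6=7/2
t_q=1/4 → seg 0, τ=1/4; S=-3+5/4·τ+0·τ²+3/4·τ³=-685/256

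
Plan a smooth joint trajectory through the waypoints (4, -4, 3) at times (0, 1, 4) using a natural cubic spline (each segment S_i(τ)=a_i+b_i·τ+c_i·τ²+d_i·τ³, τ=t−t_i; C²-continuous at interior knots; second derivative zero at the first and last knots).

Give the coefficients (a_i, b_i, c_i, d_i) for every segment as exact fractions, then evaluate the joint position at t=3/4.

Δ: Δ0=-8, Δ1=7/3
row 1: diag=8, rhs=62; c'=3/8, d'=31/4
back: M1=31/4
M: M0=0, M1=31/4, M2=0
seg 0: a=4, c=M0/2=0, d=(M1−M0)/(6·1)=31/24, b=Δ0−h0·(2M0+M1)/6=-223/24
seg 1: a=-4, c=M1/2=31/8, d=(M2−M1)/(6·3)=-31/72, b=Δ1−h1·(2M1+M2)/6=-65/12
t_q=3/4 → seg 0, τ=3/4; S=4+-223/24·τ+0·τ²+31/24·τ³=-1241/512

  seg 0: a=4 b=-223/24 c=0 d=31/24
  seg 1: a=-4 b=-65/12 c=31/8 d=-31/72
S(3/4) = -1241/512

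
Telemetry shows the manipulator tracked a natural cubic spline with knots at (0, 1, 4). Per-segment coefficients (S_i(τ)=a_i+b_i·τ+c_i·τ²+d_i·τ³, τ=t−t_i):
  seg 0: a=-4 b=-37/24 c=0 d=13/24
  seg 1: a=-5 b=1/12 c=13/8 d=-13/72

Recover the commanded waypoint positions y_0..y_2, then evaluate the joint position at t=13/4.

y_0=-4 y_1=-5 y_2=5
S(13/4) = 695/512

y_0 = S_0(0) = a_0 = -4
y_1 = S_1(0) = a_1 = -5
y_2 = S_1(3) = 5
t_q=13/4 is in segment 1 (τ=9/4); S_1(τ)=695/512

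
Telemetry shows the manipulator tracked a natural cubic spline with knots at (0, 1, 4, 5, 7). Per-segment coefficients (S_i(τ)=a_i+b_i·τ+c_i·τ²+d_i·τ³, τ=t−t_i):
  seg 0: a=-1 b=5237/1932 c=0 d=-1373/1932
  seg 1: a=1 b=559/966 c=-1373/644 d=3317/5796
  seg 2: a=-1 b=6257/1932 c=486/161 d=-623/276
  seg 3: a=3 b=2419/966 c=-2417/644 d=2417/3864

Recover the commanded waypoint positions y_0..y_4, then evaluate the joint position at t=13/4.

y_0=-1 y_1=1 y_2=-1 y_3=3 y_4=-2
S(13/4) = -81295/41216

y_0 = S_0(0) = a_0 = -1
y_1 = S_1(0) = a_1 = 1
y_2 = S_2(0) = a_2 = -1
y_3 = S_3(0) = a_3 = 3
y_4 = S_3(2) = -2
t_q=13/4 is in segment 1 (τ=9/4); S_1(τ)=-81295/41216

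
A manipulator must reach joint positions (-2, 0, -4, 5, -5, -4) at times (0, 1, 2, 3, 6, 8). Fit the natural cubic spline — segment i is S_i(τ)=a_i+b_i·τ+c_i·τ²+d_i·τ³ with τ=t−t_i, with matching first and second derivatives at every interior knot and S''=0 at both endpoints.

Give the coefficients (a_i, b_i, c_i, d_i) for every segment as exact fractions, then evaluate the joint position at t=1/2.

Δ: Δ0=2, Δ1=-4, Δ2=9, Δ3=-10/3, Δ4=1/2
row 1: diag=4, rhs=-36; c'=1/4, d'=-9
row 2: denom=4−1·1/4=15/4; d'=(78−1·-9)/(15/4)=116/5
row 3: denom=8−1·4/15=116/15; d'=(-74−1·116/5)/(116/15)=-729/58
row 4: denom=10−3·45/116=1025/116; d'=(23−3·-729/58)/(1025/116)=7042/1025
back: M4=7042/1025
back: M3=-729/58−45/116·7042/1025=-3123/205
back: M2=116/5−4/15·-3123/205=27944/1025
back: M1=-9−1/4·27944/1025=-16211/1025
M: M0=0, M1=-16211/1025, M2=27944/1025, M3=-3123/205, M4=7042/1025, M5=0
seg 0: a=-2, c=M0/2=0, d=(M1−M0)/(6·1)=-16211/6150, b=Δ0−h0·(2M0+M1)/6=28511/6150
seg 1: a=0, c=M1/2=-16211/2050, d=(M2−M1)/(6·1)=8831/1230, b=Δ1−h1·(2M1+M2)/6=-10061/3075
seg 2: a=-4, c=M2/2=13972/1025, d=(M3−M2)/(6·1)=-43559/6150, b=Δ2−h2·(2M2+M3)/6=15077/6150
seg 3: a=5, c=M3/2=-3123/410, d=(M4−M3)/(6·3)=22657/18450, b=Δ3−h3·(2M3+M4)/6=26032/3075
seg 4: a=-5, c=M4/2=3521/1025, d=(M5−M4)/(6·2)=-3521/6150, b=Δ4−h4·(2M4+M5)/6=-25093/6150
t_q=1/2 → seg 0, τ=1/2; S=-2+28511/6150·τ+0·τ²+-16211/6150·τ³=-189/16400

  seg 0: a=-2 b=28511/6150 c=0 d=-16211/6150
  seg 1: a=0 b=-10061/3075 c=-16211/2050 d=8831/1230
  seg 2: a=-4 b=15077/6150 c=13972/1025 d=-43559/6150
  seg 3: a=5 b=26032/3075 c=-3123/410 d=22657/18450
  seg 4: a=-5 b=-25093/6150 c=3521/1025 d=-3521/6150
S(1/2) = -189/16400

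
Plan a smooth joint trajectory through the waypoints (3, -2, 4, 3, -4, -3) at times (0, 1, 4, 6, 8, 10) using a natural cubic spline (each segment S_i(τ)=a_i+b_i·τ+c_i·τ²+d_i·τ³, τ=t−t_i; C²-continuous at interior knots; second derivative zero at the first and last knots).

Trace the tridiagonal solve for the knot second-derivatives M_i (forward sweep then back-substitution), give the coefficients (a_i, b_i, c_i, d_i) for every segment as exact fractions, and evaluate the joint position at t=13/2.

Δ: Δ0=-5, Δ1=2, Δ2=-1/2, Δ3=-7/2, Δ4=1/2
row 1: diag=8, rhs=42; c'=3/8, d'=21/4
row 2: denom=10−3·3/8=71/8; d'=(-15−3·21/4)/(71/8)=-246/71
row 3: denom=8−2·16/71=536/71; d'=(-18−2·-246/71)/(536/71)=-393/268
row 4: denom=8−2·71/268=1001/134; d'=(24−2·-393/268)/(1001/134)=3609/1001
back: M4=3609/1001
back: M3=-393/268−71/268·3609/1001=-2424/1001
back: M2=-246/71−16/71·-2424/1001=-2922/1001
back: M1=21/4−3/8·-2922/1001=6351/1001
M: M0=0, M1=6351/1001, M2=-2922/1001, M3=-2424/1001, M4=3609/1001, M5=0
seg 0: a=3, c=M0/2=0, d=(M1−M0)/(6·1)=2117/2002, b=Δ0−h0·(2M0+M1)/6=-12127/2002
seg 1: a=-2, c=M1/2=6351/2002, d=(M2−M1)/(6·3)=-281/546, b=Δ1−h1·(2M1+M2)/6=-2888/1001
seg 2: a=4, c=M2/2=-1461/1001, d=(M3−M2)/(6·2)=83/2002, b=Δ2−h2·(2M2+M3)/6=347/154
seg 3: a=3, c=M3/2=-1212/1001, d=(M4−M3)/(6·2)=2011/4004, b=Δ3−h3·(2M3+M4)/6=-883/286
seg 4: a=-4, c=M4/2=3609/2002, d=(M5−M4)/(6·2)=-1203/4004, b=Δ4−h4·(2M4+M5)/6=-3811/2002
t_q=13/2 → seg 3, τ=1/2; S=3+-883/286·τ+-1212/1001·τ²+2011/4004·τ³=38963/32032

  seg 0: a=3 b=-12127/2002 c=0 d=2117/2002
  seg 1: a=-2 b=-2888/1001 c=6351/2002 d=-281/546
  seg 2: a=4 b=347/154 c=-1461/1001 d=83/2002
  seg 3: a=3 b=-883/286 c=-1212/1001 d=2011/4004
  seg 4: a=-4 b=-3811/2002 c=3609/2002 d=-1203/4004
S(13/2) = 38963/32032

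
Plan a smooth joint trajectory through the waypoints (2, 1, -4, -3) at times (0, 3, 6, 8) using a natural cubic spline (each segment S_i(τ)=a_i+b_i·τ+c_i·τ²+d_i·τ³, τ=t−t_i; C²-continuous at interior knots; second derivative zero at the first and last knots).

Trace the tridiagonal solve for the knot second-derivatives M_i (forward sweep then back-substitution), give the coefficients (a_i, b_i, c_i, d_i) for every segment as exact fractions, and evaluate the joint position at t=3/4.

  seg 0: a=2 b=15/74 c=0 d=-119/1998
  seg 1: a=1 b=-52/37 c=-119/222 d=299/1998
  seg 2: a=-4 b=-43/74 c=30/37 d=-5/37
S(3/4) = 10073/4736

Δ: Δ0=-1/3, Δ1=-5/3, Δ2=1/2
row 1: diag=12, rhs=-8; c'=1/4, d'=-2/3
row 2: denom=10−3·1/4=37/4; d'=(13−3·-2/3)/(37/4)=60/37
back: M2=60/37
back: M1=-2/3−1/4·60/37=-119/111
M: M0=0, M1=-119/111, M2=60/37, M3=0
seg 0: a=2, c=M0/2=0, d=(M1−M0)/(6·3)=-119/1998, b=Δ0−h0·(2M0+M1)/6=15/74
seg 1: a=1, c=M1/2=-119/222, d=(M2−M1)/(6·3)=299/1998, b=Δ1−h1·(2M1+M2)/6=-52/37
seg 2: a=-4, c=M2/2=30/37, d=(M3−M2)/(6·2)=-5/37, b=Δ2−h2·(2M2+M3)/6=-43/74
t_q=3/4 → seg 0, τ=3/4; S=2+15/74·τ+0·τ²+-119/1998·τ³=10073/4736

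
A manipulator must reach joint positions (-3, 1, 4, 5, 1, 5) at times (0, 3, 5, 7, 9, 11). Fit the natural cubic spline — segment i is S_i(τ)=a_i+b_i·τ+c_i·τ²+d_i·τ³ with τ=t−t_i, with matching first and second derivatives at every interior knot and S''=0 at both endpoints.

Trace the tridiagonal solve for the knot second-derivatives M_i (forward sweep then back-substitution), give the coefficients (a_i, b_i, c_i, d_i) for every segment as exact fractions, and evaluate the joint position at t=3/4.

Δ: Δ0=4/3, Δ1=3/2, Δ2=1/2, Δ3=-2, Δ4=2
row 1: diag=10, rhs=1; c'=1/5, d'=1/10
row 2: denom=8−2·1/5=38/5; d'=(-6−2·1/10)/(38/5)=-31/38
row 3: denom=8−2·5/19=142/19; d'=(-15−2·-31/38)/(142/19)=-127/71
row 4: denom=8−2·19/71=530/71; d'=(24−2·-127/71)/(530/71)=979/265
back: M4=979/265
back: M3=-127/71−19/71·979/265=-736/265
back: M2=-31/38−5/19·-736/265=-9/106
back: M1=1/10−1/5·-9/106=31/265
M: M0=0, M1=31/265, M2=-9/106, M3=-736/265, M4=979/265, M5=0
seg 0: a=-3, c=M0/2=0, d=(M1−M0)/(6·3)=31/4770, b=Δ0−h0·(2M0+M1)/6=2027/1590
seg 1: a=1, c=M1/2=31/530, d=(M2−M1)/(6·2)=-107/6360, b=Δ1−h1·(2M1+M2)/6=1153/795
seg 2: a=4, c=M2/2=-9/212, d=(M3−M2)/(6·2)=-1427/6360, b=Δ2−h2·(2M2+M3)/6=2357/1590
seg 3: a=5, c=M3/2=-368/265, d=(M4−M3)/(6·2)=343/636, b=Δ3−h3·(2M3+M4)/6=-1097/795
seg 4: a=1, c=M4/2=979/530, d=(M5−M4)/(6·2)=-979/3180, b=Δ4−h4·(2M4+M5)/6=-368/795
t_q=3/4 → seg 0, τ=3/4; S=-3+2027/1590·τ+0·τ²+31/4770·τ³=-13847/6784

  seg 0: a=-3 b=2027/1590 c=0 d=31/4770
  seg 1: a=1 b=1153/795 c=31/530 d=-107/6360
  seg 2: a=4 b=2357/1590 c=-9/212 d=-1427/6360
  seg 3: a=5 b=-1097/795 c=-368/265 d=343/636
  seg 4: a=1 b=-368/795 c=979/530 d=-979/3180
S(3/4) = -13847/6784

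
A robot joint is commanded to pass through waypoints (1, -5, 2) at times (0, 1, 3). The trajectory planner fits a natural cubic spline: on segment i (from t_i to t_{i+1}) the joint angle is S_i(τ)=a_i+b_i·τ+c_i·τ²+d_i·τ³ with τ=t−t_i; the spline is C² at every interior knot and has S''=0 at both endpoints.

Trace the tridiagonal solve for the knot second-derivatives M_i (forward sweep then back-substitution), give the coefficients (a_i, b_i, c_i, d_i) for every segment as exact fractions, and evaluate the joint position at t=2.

Δ: Δ0=-6, Δ1=7/2
row 1: diag=6, rhs=57; c'=1/3, d'=19/2
back: M1=19/2
M: M0=0, M1=19/2, M2=0
seg 0: a=1, c=M0/2=0, d=(M1−M0)/(6·1)=19/12, b=Δ0−h0·(2M0+M1)/6=-91/12
seg 1: a=-5, c=M1/2=19/4, d=(M2−M1)/(6·2)=-19/24, b=Δ1−h1·(2M1+M2)/6=-17/6
t_q=2 → seg 1, τ=1; S=-5+-17/6·τ+19/4·τ²+-19/24·τ³=-31/8

  seg 0: a=1 b=-91/12 c=0 d=19/12
  seg 1: a=-5 b=-17/6 c=19/4 d=-19/24
S(2) = -31/8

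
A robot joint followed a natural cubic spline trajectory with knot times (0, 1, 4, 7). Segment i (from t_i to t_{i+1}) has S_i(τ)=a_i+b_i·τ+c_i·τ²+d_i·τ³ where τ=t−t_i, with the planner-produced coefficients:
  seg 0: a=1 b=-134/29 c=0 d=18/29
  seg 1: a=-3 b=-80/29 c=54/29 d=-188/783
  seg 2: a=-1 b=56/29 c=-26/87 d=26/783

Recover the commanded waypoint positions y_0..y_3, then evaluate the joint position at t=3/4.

y_0=1 y_1=-3 y_2=-1 y_3=3
S(3/4) = -2045/928

y_0 = S_0(0) = a_0 = 1
y_1 = S_1(0) = a_1 = -3
y_2 = S_2(0) = a_2 = -1
y_3 = S_2(3) = 3
t_q=3/4 is in segment 0 (τ=3/4); S_0(τ)=-2045/928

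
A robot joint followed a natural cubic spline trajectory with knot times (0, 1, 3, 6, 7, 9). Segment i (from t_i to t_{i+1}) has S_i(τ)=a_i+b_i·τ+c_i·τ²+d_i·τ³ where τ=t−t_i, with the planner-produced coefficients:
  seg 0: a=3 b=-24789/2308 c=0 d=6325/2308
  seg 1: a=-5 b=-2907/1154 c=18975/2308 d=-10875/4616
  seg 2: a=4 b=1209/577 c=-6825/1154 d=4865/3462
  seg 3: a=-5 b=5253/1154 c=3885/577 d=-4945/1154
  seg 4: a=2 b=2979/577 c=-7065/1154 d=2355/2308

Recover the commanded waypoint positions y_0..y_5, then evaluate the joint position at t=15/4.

y_0=3 y_1=-5 y_2=4 y_3=-5 y_4=2 y_5=-4
S(15/4) = 209573/73856

y_0 = S_0(0) = a_0 = 3
y_1 = S_1(0) = a_1 = -5
y_2 = S_2(0) = a_2 = 4
y_3 = S_3(0) = a_3 = -5
y_4 = S_4(0) = a_4 = 2
y_5 = S_4(2) = -4
t_q=15/4 is in segment 2 (τ=3/4); S_2(τ)=209573/73856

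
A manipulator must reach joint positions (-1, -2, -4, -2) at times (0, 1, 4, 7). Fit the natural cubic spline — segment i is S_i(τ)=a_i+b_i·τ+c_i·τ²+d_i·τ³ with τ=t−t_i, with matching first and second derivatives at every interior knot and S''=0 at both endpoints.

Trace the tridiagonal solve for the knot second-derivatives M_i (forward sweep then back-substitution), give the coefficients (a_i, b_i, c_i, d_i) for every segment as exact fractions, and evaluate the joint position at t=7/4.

  seg 0: a=-1 b=-1 c=0 d=0
  seg 1: a=-2 b=-1 c=0 d=1/27
  seg 2: a=-4 b=0 c=1/3 d=-1/27
S(7/4) = -175/64

Δ: Δ0=-1, Δ1=-2/3, Δ2=2/3
row 1: diag=8, rhs=2; c'=3/8, d'=1/4
row 2: denom=12−3·3/8=87/8; d'=(8−3·1/4)/(87/8)=2/3
back: M2=2/3
back: M1=1/4−3/8·2/3=0
M: M0=0, M1=0, M2=2/3, M3=0
seg 0: a=-1, c=M0/2=0, d=(M1−M0)/(6·1)=0, b=Δ0−h0·(2M0+M1)/6=-1
seg 1: a=-2, c=M1/2=0, d=(M2−M1)/(6·3)=1/27, b=Δ1−h1·(2M1+M2)/6=-1
seg 2: a=-4, c=M2/2=1/3, d=(M3−M2)/(6·3)=-1/27, b=Δ2−h2·(2M2+M3)/6=0
t_q=7/4 → seg 1, τ=3/4; S=-2+-1·τ+0·τ²+1/27·τ³=-175/64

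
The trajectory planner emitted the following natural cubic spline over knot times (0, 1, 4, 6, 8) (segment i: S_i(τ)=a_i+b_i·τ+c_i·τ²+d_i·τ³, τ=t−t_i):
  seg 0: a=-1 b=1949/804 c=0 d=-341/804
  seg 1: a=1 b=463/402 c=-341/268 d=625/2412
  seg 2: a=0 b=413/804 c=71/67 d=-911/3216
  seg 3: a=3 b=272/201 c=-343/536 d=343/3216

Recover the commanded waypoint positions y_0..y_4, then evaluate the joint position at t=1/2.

y_0=-1 y_1=1 y_2=0 y_3=3 y_4=4
S(1/2) = 341/2144

y_0 = S_0(0) = a_0 = -1
y_1 = S_1(0) = a_1 = 1
y_2 = S_2(0) = a_2 = 0
y_3 = S_3(0) = a_3 = 3
y_4 = S_3(2) = 4
t_q=1/2 is in segment 0 (τ=1/2); S_0(τ)=341/2144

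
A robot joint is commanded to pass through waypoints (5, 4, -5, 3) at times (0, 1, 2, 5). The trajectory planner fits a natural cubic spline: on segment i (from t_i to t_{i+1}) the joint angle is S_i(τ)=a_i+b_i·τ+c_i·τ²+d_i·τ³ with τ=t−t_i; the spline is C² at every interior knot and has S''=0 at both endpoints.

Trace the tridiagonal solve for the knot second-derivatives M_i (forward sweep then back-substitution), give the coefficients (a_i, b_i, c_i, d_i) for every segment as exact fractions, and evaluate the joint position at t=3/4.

Δ: Δ0=-1, Δ1=-9, Δ2=8/3
row 1: diag=4, rhs=-48; c'=1/4, d'=-12
row 2: denom=8−1·1/4=31/4; d'=(70−1·-12)/(31/4)=328/31
back: M2=328/31
back: M1=-12−1/4·328/31=-454/31
M: M0=0, M1=-454/31, M2=328/31, M3=0
seg 0: a=5, c=M0/2=0, d=(M1−M0)/(6·1)=-227/93, b=Δ0−h0·(2M0+M1)/6=134/93
seg 1: a=4, c=M1/2=-227/31, d=(M2−M1)/(6·1)=391/93, b=Δ1−h1·(2M1+M2)/6=-547/93
seg 2: a=-5, c=M2/2=164/31, d=(M3−M2)/(6·3)=-164/279, b=Δ2−h2·(2M2+M3)/6=-736/93
t_q=3/4 → seg 0, τ=3/4; S=5+134/93·τ+0·τ²+-227/93·τ³=10021/1984

  seg 0: a=5 b=134/93 c=0 d=-227/93
  seg 1: a=4 b=-547/93 c=-227/31 d=391/93
  seg 2: a=-5 b=-736/93 c=164/31 d=-164/279
S(3/4) = 10021/1984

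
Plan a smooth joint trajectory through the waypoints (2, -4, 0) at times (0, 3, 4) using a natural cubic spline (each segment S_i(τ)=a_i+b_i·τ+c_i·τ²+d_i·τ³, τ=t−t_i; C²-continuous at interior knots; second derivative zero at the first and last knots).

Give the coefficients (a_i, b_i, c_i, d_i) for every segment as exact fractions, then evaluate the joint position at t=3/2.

Δ: Δ0=-2, Δ1=4
row 1: diag=8, rhs=36; c'=1/8, d'=9/2
back: M1=9/2
M: M0=0, M1=9/2, M2=0
seg 0: a=2, c=M0/2=0, d=(M1−M0)/(6·3)=1/4, b=Δ0−h0·(2M0+M1)/6=-17/4
seg 1: a=-4, c=M1/2=9/4, d=(M2−M1)/(6·1)=-3/4, b=Δ1−h1·(2M1+M2)/6=5/2
t_q=3/2 → seg 0, τ=3/2; S=2+-17/4·τ+0·τ²+1/4·τ³=-113/32

  seg 0: a=2 b=-17/4 c=0 d=1/4
  seg 1: a=-4 b=5/2 c=9/4 d=-3/4
S(3/2) = -113/32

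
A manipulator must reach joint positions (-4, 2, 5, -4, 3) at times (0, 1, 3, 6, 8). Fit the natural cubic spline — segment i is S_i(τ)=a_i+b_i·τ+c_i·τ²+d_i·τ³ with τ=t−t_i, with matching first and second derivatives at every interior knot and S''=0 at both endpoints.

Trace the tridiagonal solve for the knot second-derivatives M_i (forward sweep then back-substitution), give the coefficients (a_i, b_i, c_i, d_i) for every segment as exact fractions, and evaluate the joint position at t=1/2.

Δ: Δ0=6, Δ1=3/2, Δ2=-3, Δ3=7/2
row 1: diag=6, rhs=-27; c'=1/3, d'=-9/2
row 2: denom=10−2·1/3=28/3; d'=(-27−2·-9/2)/(28/3)=-27/14
row 3: denom=10−3·9/28=253/28; d'=(39−3·-27/14)/(253/28)=114/23
back: M3=114/23
back: M2=-27/14−9/28·114/23=-81/23
back: M1=-9/2−1/3·-81/23=-153/46
M: M0=0, M1=-153/46, M2=-81/23, M3=114/23, M4=0
seg 0: a=-4, c=M0/2=0, d=(M1−M0)/(6·1)=-51/92, b=Δ0−h0·(2M0+M1)/6=603/92
seg 1: a=2, c=M1/2=-153/92, d=(M2−M1)/(6·2)=-3/184, b=Δ1−h1·(2M1+M2)/6=225/46
seg 2: a=5, c=M2/2=-81/46, d=(M3−M2)/(6·3)=65/138, b=Δ2−h2·(2M2+M3)/6=-45/23
seg 3: a=-4, c=M3/2=57/23, d=(M4−M3)/(6·2)=-19/46, b=Δ3−h3·(2M3+M4)/6=9/46
t_q=1/2 → seg 0, τ=1/2; S=-4+603/92·τ+0·τ²+-51/92·τ³=-583/736

  seg 0: a=-4 b=603/92 c=0 d=-51/92
  seg 1: a=2 b=225/46 c=-153/92 d=-3/184
  seg 2: a=5 b=-45/23 c=-81/46 d=65/138
  seg 3: a=-4 b=9/46 c=57/23 d=-19/46
S(1/2) = -583/736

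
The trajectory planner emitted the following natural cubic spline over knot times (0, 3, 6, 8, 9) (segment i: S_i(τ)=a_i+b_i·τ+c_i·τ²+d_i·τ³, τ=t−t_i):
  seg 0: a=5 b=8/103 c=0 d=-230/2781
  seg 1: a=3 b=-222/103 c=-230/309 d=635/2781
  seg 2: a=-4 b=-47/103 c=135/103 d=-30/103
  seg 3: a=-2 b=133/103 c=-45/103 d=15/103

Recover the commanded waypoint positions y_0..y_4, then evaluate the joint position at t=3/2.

y_0 = S_0(0) = a_0 = 5
y_1 = S_1(0) = a_1 = 3
y_2 = S_2(0) = a_2 = -4
y_3 = S_3(0) = a_3 = -2
y_4 = S_3(1) = -1
t_q=3/2 is in segment 0 (τ=3/2); S_0(τ)=1993/412

y_0=5 y_1=3 y_2=-4 y_3=-2 y_4=-1
S(3/2) = 1993/412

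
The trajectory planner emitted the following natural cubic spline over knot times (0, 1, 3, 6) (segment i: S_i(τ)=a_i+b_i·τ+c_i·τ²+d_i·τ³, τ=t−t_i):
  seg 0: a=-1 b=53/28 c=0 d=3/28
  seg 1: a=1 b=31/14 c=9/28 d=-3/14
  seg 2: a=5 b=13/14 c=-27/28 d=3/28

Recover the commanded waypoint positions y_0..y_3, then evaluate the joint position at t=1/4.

y_0 = S_0(0) = a_0 = -1
y_1 = S_1(0) = a_1 = 1
y_2 = S_2(0) = a_2 = 5
y_3 = S_2(3) = 2
t_q=1/4 is in segment 0 (τ=1/4); S_0(τ)=-941/1792

y_0=-1 y_1=1 y_2=5 y_3=2
S(1/4) = -941/1792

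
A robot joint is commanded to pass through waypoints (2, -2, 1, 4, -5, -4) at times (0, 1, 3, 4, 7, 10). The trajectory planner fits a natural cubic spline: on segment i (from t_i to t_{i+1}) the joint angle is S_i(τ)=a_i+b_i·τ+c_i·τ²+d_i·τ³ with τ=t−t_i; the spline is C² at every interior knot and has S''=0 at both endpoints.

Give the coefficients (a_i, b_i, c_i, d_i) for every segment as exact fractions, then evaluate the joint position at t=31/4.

Δ: Δ0=-4, Δ1=3/2, Δ2=3, Δ3=-3, Δ4=1/3
row 1: diag=6, rhs=33; c'=1/3, d'=11/2
row 2: denom=6−2·1/3=16/3; d'=(9−2·11/2)/(16/3)=-3/8
row 3: denom=8−1·3/16=125/16; d'=(-36−1·-3/8)/(125/16)=-114/25
row 4: denom=12−3·48/125=1356/125; d'=(20−3·-114/25)/(1356/125)=2105/678
back: M4=2105/678
back: M3=-114/25−48/125·2105/678=-650/113
back: M2=-3/8−3/16·-650/113=159/226
back: M1=11/2−1/3·159/226=595/113
M: M0=0, M1=595/113, M2=159/226, M3=-650/113, M4=2105/678, M5=0
seg 0: a=2, c=M0/2=0, d=(M1−M0)/(6·1)=595/678, b=Δ0−h0·(2M0+M1)/6=-3307/678
seg 1: a=-2, c=M1/2=595/226, d=(M2−M1)/(6·2)=-1031/2712, b=Δ1−h1·(2M1+M2)/6=-761/339
seg 2: a=1, c=M2/2=159/452, d=(M3−M2)/(6·1)=-1459/1356, b=Δ2−h2·(2M2+M3)/6=2525/678
seg 3: a=4, c=M3/2=-325/113, d=(M4−M3)/(6·3)=6005/12204, b=Δ3−h3·(2M3+M4)/6=1627/1356
seg 4: a=-5, c=M4/2=2105/1356, d=(M5−M4)/(6·3)=-2105/12204, b=Δ4−h4·(2M4+M5)/6=-1879/678
t_q=31/4 → seg 4, τ=3/4; S=-5+-1879/678·τ+2105/1356·τ²+-2105/12204·τ³=-181613/28928

  seg 0: a=2 b=-3307/678 c=0 d=595/678
  seg 1: a=-2 b=-761/339 c=595/226 d=-1031/2712
  seg 2: a=1 b=2525/678 c=159/452 d=-1459/1356
  seg 3: a=4 b=1627/1356 c=-325/113 d=6005/12204
  seg 4: a=-5 b=-1879/678 c=2105/1356 d=-2105/12204
S(31/4) = -181613/28928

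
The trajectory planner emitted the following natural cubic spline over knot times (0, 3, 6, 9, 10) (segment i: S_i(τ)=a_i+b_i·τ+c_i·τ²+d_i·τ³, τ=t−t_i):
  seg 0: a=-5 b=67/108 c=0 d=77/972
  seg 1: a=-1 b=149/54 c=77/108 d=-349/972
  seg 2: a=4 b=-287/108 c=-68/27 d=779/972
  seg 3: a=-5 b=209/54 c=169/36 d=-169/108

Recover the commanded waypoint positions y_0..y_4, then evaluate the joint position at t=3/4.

y_0=-5 y_1=-1 y_2=4 y_3=-5 y_4=2
S(3/4) = -3457/768

y_0 = S_0(0) = a_0 = -5
y_1 = S_1(0) = a_1 = -1
y_2 = S_2(0) = a_2 = 4
y_3 = S_3(0) = a_3 = -5
y_4 = S_3(1) = 2
t_q=3/4 is in segment 0 (τ=3/4); S_0(τ)=-3457/768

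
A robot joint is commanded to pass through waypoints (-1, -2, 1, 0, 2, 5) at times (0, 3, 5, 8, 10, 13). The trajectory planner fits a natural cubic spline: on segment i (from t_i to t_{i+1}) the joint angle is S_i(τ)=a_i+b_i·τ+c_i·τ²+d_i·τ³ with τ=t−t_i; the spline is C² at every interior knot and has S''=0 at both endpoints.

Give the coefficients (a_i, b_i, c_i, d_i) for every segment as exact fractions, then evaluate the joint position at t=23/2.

  seg 0: a=-1 b=-2951/2772 c=0 d=2027/24948
  seg 1: a=-2 b=1565/1386 c=2027/2772 d=-1513/5544
  seg 2: a=1 b=60/77 c=-628/693 d=53/297
  seg 3: a=0 b=37/231 c=485/693 d=-97/693
  seg 4: a=2 b=887/693 c=-97/693 d=97/6237
S(23/2) = 2253/616

Δ: Δ0=-1/3, Δ1=3/2, Δ2=-1/3, Δ3=1, Δ4=1
row 1: diag=10, rhs=11; c'=1/5, d'=11/10
row 2: denom=10−2·1/5=48/5; d'=(-11−2·11/10)/(48/5)=-11/8
row 3: denom=10−3·5/16=145/16; d'=(8−3·-11/8)/(145/16)=194/145
row 4: denom=10−2·32/145=1386/145; d'=(0−2·194/145)/(1386/145)=-194/693
back: M4=-194/693
back: M3=194/145−32/145·-194/693=970/693
back: M2=-11/8−5/16·970/693=-1256/693
back: M1=11/10−1/5·-1256/693=2027/1386
M: M0=0, M1=2027/1386, M2=-1256/693, M3=970/693, M4=-194/693, M5=0
seg 0: a=-1, c=M0/2=0, d=(M1−M0)/(6·3)=2027/24948, b=Δ0−h0·(2M0+M1)/6=-2951/2772
seg 1: a=-2, c=M1/2=2027/2772, d=(M2−M1)/(6·2)=-1513/5544, b=Δ1−h1·(2M1+M2)/6=1565/1386
seg 2: a=1, c=M2/2=-628/693, d=(M3−M2)/(6·3)=53/297, b=Δ2−h2·(2M2+M3)/6=60/77
seg 3: a=0, c=M3/2=485/693, d=(M4−M3)/(6·2)=-97/693, b=Δ3−h3·(2M3+M4)/6=37/231
seg 4: a=2, c=M4/2=-97/693, d=(M5−M4)/(6·3)=97/6237, b=Δ4−h4·(2M4+M5)/6=887/693
t_q=23/2 → seg 4, τ=3/2; S=2+887/693·τ+-97/693·τ²+97/6237·τ³=2253/616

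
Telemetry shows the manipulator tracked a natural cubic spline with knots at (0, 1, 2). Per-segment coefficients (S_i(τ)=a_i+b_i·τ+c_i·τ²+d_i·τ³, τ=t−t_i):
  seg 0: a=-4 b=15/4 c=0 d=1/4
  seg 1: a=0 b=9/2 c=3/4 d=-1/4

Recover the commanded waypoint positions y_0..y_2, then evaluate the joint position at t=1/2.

y_0 = S_0(0) = a_0 = -4
y_1 = S_1(0) = a_1 = 0
y_2 = S_1(1) = 5
t_q=1/2 is in segment 0 (τ=1/2); S_0(τ)=-67/32

y_0=-4 y_1=0 y_2=5
S(1/2) = -67/32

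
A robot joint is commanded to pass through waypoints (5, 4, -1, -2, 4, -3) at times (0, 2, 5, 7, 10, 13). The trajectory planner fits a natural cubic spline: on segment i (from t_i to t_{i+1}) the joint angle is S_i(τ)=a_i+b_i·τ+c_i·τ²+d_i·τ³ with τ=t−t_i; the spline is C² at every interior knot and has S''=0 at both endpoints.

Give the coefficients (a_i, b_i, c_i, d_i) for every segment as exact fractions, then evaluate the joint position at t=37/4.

  seg 0: a=5 b=-1381/6414 c=0 d=-913/12828
  seg 1: a=4 b=-6859/6414 c=-913/2138 d=731/9621
  seg 2: a=-1 b=-10135/6414 c=549/2138 d=1817/12828
  seg 3: a=-2 b=7355/6414 c=1183/1069 d=-15821/57726
  seg 4: a=4 b=1240/3207 c=-8723/6414 d=8723/57726
S(37/4) = 418793/136832

Δ: Δ0=-1/2, Δ1=-5/3, Δ2=-1/2, Δ3=2, Δ4=-7/3
row 1: diag=10, rhs=-7; c'=3/10, d'=-7/10
row 2: denom=10−3·3/10=91/10; d'=(7−3·-7/10)/(91/10)=1
row 3: denom=10−2·20/91=870/91; d'=(15−2·1)/(870/91)=1183/870
row 4: denom=12−3·91/290=3207/290; d'=(-26−3·1183/870)/(3207/290)=-8723/3207
back: M4=-8723/3207
back: M3=1183/870−91/290·-8723/3207=2366/1069
back: M2=1−20/91·2366/1069=549/1069
back: M1=-7/10−3/10·549/1069=-913/1069
M: M0=0, M1=-913/1069, M2=549/1069, M3=2366/1069, M4=-8723/3207, M5=0
seg 0: a=5, c=M0/2=0, d=(M1−M0)/(6·2)=-913/12828, b=Δ0−h0·(2M0+M1)/6=-1381/6414
seg 1: a=4, c=M1/2=-913/2138, d=(M2−M1)/(6·3)=731/9621, b=Δ1−h1·(2M1+M2)/6=-6859/6414
seg 2: a=-1, c=M2/2=549/2138, d=(M3−M2)/(6·2)=1817/12828, b=Δ2−h2·(2M2+M3)/6=-10135/6414
seg 3: a=-2, c=M3/2=1183/1069, d=(M4−M3)/(6·3)=-15821/57726, b=Δ3−h3·(2M3+M4)/6=7355/6414
seg 4: a=4, c=M4/2=-8723/6414, d=(M5−M4)/(6·3)=8723/57726, b=Δ4−h4·(2M4+M5)/6=1240/3207
t_q=37/4 → seg 3, τ=9/4; S=-2+7355/6414·τ+1183/1069·τ²+-15821/57726·τ³=418793/136832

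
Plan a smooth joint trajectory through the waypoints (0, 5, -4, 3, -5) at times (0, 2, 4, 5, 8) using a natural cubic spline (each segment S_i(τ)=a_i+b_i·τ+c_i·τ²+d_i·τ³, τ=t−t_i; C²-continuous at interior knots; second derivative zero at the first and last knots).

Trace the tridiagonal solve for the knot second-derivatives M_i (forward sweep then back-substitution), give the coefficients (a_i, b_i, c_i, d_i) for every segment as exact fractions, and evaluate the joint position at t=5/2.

Δ: Δ0=5/2, Δ1=-9/2, Δ2=7, Δ3=-8/3
row 1: diag=8, rhs=-42; c'=1/4, d'=-21/4
row 2: denom=6−2·1/4=11/2; d'=(69−2·-21/4)/(11/2)=159/11
row 3: denom=8−1·2/11=86/11; d'=(-58−1·159/11)/(86/11)=-797/86
back: M3=-797/86
back: M2=159/11−2/11·-797/86=694/43
back: M1=-21/4−1/4·694/43=-1597/172
M: M0=0, M1=-1597/172, M2=694/43, M3=-797/86, M4=0
seg 0: a=0, c=M0/2=0, d=(M1−M0)/(6·2)=-1597/2064, b=Δ0−h0·(2M0+M1)/6=2887/516
seg 1: a=5, c=M1/2=-1597/344, d=(M2−M1)/(6·2)=4373/2064, b=Δ1−h1·(2M1+M2)/6=-476/129
seg 2: a=-4, c=M2/2=347/43, d=(M3−M2)/(6·1)=-2185/516, b=Δ2−h2·(2M2+M3)/6=1633/516
seg 3: a=3, c=M3/2=-797/172, d=(M4−M3)/(6·3)=797/1548, b=Δ3−h3·(2M3+M4)/6=1703/258
t_q=5/2 → seg 1, τ=1/2; S=5+-476/129·τ+-1597/344·τ²+4373/2064·τ³=12435/5504

  seg 0: a=0 b=2887/516 c=0 d=-1597/2064
  seg 1: a=5 b=-476/129 c=-1597/344 d=4373/2064
  seg 2: a=-4 b=1633/516 c=347/43 d=-2185/516
  seg 3: a=3 b=1703/258 c=-797/172 d=797/1548
S(5/2) = 12435/5504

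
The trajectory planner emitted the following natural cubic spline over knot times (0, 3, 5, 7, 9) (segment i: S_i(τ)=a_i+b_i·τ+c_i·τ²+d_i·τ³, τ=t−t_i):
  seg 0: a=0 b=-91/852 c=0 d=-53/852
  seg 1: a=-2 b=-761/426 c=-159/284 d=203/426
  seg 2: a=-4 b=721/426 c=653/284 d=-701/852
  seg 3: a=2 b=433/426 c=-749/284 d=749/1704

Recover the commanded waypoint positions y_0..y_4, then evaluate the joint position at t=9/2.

y_0 = S_0(0) = a_0 = 0
y_1 = S_1(0) = a_1 = -2
y_2 = S_2(0) = a_2 = -4
y_3 = S_3(0) = a_3 = 2
y_4 = S_3(2) = -3
t_q=9/2 is in segment 1 (τ=3/2); S_1(τ)=-615/142

y_0=0 y_1=-2 y_2=-4 y_3=2 y_4=-3
S(9/2) = -615/142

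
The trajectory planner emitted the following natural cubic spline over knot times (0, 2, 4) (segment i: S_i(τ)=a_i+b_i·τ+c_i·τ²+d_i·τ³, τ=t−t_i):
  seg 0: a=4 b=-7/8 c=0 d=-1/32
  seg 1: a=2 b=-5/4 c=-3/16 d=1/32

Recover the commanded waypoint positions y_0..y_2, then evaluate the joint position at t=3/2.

y_0 = S_0(0) = a_0 = 4
y_1 = S_1(0) = a_1 = 2
y_2 = S_1(2) = -1
t_q=3/2 is in segment 0 (τ=3/2); S_0(τ)=661/256

y_0=4 y_1=2 y_2=-1
S(3/2) = 661/256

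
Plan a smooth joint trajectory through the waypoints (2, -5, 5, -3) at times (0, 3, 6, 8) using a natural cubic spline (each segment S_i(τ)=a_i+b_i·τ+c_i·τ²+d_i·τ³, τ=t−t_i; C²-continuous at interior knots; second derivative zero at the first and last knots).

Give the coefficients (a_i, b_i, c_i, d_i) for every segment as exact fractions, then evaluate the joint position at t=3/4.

Δ: Δ0=-7/3, Δ1=10/3, Δ2=-4
row 1: diag=12, rhs=34; c'=1/4, d'=17/6
row 2: denom=10−3·1/4=37/4; d'=(-44−3·17/6)/(37/4)=-210/37
back: M2=-210/37
back: M1=17/6−1/4·-210/37=472/111
M: M0=0, M1=472/111, M2=-210/37, M3=0
seg 0: a=2, c=M0/2=0, d=(M1−M0)/(6·3)=236/999, b=Δ0−h0·(2M0+M1)/6=-165/37
seg 1: a=-5, c=M1/2=236/111, d=(M2−M1)/(6·3)=-551/999, b=Δ1−h1·(2M1+M2)/6=71/37
seg 2: a=5, c=M2/2=-105/37, d=(M3−M2)/(6·2)=35/74, b=Δ2−h2·(2M2+M3)/6=-8/37
t_q=3/4 → seg 0, τ=3/4; S=2+-165/37·τ+0·τ²+236/999·τ³=-737/592

  seg 0: a=2 b=-165/37 c=0 d=236/999
  seg 1: a=-5 b=71/37 c=236/111 d=-551/999
  seg 2: a=5 b=-8/37 c=-105/37 d=35/74
S(3/4) = -737/592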